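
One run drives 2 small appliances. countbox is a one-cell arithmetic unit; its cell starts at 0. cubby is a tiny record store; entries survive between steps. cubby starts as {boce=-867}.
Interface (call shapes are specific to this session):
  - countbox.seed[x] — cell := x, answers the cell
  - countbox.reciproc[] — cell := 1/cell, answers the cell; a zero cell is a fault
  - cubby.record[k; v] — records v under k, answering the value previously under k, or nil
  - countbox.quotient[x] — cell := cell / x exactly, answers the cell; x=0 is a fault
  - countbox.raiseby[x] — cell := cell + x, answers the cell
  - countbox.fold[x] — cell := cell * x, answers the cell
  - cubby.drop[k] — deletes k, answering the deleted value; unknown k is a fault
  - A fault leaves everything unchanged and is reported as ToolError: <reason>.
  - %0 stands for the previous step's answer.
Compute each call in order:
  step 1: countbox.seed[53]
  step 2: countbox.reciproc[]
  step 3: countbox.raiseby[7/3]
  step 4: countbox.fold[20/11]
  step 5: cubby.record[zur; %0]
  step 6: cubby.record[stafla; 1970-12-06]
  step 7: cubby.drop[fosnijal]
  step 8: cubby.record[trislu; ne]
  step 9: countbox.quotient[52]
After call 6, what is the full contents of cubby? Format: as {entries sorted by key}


CALL countbox.seed[x→53]
RET  53
CALL countbox.reciproc[]
RET  1/53
CALL countbox.raiseby[x→7/3]
RET  374/159
CALL countbox.fold[x→20/11]
RET  680/159
CALL cubby.record[k→zur; v→%0]
RET  nil
CALL cubby.record[k→stafla; v→1970-12-06]
RET  nil
CALL cubby.drop[k→fosnijal]
RET  ToolError: no such key fosnijal
CALL cubby.record[k→trislu; v→ne]
RET  nil
CALL countbox.quotient[x→52]
RET  170/2067

Answer: {boce=-867, stafla=1970-12-06, zur=680/159}


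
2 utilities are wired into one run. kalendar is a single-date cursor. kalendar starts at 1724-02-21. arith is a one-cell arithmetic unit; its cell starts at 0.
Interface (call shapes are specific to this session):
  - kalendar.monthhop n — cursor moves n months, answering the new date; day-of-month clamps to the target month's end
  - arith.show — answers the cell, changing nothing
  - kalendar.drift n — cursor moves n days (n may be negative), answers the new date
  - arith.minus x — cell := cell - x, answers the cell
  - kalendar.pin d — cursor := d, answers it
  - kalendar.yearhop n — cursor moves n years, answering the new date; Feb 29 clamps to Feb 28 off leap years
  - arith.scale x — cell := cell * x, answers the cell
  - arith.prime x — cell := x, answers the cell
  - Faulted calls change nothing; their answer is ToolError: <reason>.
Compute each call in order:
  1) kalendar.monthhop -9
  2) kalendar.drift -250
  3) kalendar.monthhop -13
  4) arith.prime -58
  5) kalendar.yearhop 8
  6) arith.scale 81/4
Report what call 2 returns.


Next I call kalendar.monthhop(n→-9), yielding 1723-05-21.
Using kalendar.drift(n→-250), and observe 1722-09-13.
I run kalendar.monthhop(n→-13), and get 1721-08-13.
Calling arith.prime(x→-58), giving -58.
I try kalendar.yearhop(n→8), which returns 1729-08-13.
I invoke arith.scale(x→81/4): -2349/2.

Answer: 1722-09-13


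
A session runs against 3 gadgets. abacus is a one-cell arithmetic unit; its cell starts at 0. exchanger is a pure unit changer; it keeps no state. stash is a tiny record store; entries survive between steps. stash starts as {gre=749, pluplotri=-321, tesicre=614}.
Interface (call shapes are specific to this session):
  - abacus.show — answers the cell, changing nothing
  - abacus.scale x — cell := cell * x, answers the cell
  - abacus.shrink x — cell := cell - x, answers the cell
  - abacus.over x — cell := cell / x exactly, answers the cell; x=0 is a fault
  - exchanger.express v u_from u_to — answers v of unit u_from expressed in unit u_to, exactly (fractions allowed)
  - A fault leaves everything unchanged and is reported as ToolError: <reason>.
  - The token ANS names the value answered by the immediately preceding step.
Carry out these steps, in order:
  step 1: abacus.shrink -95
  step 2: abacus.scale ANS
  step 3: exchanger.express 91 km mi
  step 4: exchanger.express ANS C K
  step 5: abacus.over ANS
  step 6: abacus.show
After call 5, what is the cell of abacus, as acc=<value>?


Answer: acc=2269426500/82905049

Derivation:
>> shrink(x=-95)
<< 95
>> scale(x=ANS)
<< 9025
>> express(v=91, u_from=km, u_to=mi)
<< 1421875/25146
>> express(v=ANS, u_from=C, u_to=K)
<< 82905049/251460
>> over(x=ANS)
<< 2269426500/82905049
>> show()
<< 2269426500/82905049


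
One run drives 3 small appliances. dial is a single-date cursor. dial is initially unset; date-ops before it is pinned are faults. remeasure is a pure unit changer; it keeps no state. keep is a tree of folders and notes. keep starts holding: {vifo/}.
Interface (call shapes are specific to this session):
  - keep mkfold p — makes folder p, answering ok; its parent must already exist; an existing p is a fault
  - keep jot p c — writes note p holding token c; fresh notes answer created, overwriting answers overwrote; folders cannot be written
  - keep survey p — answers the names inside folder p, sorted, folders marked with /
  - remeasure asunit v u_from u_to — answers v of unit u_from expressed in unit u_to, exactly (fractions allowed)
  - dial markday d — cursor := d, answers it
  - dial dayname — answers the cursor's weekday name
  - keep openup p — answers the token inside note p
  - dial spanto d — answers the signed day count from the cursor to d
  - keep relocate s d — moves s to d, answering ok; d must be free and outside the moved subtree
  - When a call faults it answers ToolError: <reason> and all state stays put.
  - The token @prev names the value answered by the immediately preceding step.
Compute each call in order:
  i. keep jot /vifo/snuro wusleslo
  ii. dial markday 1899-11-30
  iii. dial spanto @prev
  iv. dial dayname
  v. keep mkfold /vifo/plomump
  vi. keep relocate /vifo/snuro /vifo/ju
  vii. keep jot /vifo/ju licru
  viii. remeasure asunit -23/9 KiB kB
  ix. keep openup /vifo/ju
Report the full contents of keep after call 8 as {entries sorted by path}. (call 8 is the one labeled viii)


Answer: {vifo/, vifo/ju=licru, vifo/plomump/}

Derivation:
// keep jot(p: /vifo/snuro, c: wusleslo) == created
// dial markday(d: 1899-11-30) == 1899-11-30
// dial spanto(d: @prev) == 0
// dial dayname() == Thursday
// keep mkfold(p: /vifo/plomump) == ok
// keep relocate(s: /vifo/snuro, d: /vifo/ju) == ok
// keep jot(p: /vifo/ju, c: licru) == overwrote
// remeasure asunit(v: -23/9, u_from: KiB, u_to: kB) == -2944/1125
// keep openup(p: /vifo/ju) == licru


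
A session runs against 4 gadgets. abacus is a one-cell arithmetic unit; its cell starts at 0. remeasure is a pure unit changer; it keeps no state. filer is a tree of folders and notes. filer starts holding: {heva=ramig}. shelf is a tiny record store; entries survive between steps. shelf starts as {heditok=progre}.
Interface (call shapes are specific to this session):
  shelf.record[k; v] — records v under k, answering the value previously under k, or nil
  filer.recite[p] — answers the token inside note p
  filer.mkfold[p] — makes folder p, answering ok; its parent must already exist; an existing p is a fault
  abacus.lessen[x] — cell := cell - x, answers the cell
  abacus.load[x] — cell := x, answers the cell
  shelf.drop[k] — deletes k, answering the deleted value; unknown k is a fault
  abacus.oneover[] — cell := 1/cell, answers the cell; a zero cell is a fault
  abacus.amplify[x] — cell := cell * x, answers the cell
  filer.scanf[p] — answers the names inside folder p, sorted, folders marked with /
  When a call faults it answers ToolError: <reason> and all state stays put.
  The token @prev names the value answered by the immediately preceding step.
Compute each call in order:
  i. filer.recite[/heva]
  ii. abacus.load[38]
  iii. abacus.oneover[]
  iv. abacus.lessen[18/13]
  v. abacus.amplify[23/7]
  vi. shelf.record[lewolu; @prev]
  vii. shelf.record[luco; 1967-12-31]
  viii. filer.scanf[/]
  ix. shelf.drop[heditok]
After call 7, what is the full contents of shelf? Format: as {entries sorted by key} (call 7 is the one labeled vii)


$ filer.recite p=/heva
[out] ramig
$ abacus.load x=38
[out] 38
$ abacus.oneover
[out] 1/38
$ abacus.lessen x=18/13
[out] -671/494
$ abacus.amplify x=23/7
[out] -15433/3458
$ shelf.record k=lewolu v=@prev
[out] nil
$ shelf.record k=luco v=1967-12-31
[out] nil
$ filer.scanf p=/
[out] [heva]
$ shelf.drop k=heditok
[out] progre

Answer: {heditok=progre, lewolu=-15433/3458, luco=1967-12-31}


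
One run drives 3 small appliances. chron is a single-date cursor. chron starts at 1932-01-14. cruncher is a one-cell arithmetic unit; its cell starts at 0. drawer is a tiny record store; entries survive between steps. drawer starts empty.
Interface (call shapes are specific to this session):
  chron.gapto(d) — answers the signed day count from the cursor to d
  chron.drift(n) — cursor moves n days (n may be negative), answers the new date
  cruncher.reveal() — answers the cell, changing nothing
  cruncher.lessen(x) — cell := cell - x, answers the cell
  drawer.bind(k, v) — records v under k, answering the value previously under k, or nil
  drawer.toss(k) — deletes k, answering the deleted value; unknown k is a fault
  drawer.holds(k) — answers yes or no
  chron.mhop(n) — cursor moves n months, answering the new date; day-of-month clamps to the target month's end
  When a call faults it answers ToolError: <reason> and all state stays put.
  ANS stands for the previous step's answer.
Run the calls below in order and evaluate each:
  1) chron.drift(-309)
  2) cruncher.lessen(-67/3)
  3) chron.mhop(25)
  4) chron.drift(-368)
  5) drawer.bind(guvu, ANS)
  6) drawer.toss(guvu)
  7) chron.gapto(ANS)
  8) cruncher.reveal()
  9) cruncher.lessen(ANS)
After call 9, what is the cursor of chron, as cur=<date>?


Answer: cur=1932-04-08

Derivation:
Calling chron.drift(n→-309), and get 1931-03-11.
Using cruncher.lessen(x→-67/3), yielding 67/3.
Now I run chron.mhop(n→25): 1933-04-11.
Next I call chron.drift(n→-368), yielding 1932-04-08.
Calling drawer.bind(k→guvu, v→ANS): nil.
Using drawer.toss(k→guvu), and see 1932-04-08.
Calling chron.gapto(d→ANS), — result: 0.
Using cruncher.reveal(), — result: 67/3.
Calling cruncher.lessen(x→ANS), giving 0.


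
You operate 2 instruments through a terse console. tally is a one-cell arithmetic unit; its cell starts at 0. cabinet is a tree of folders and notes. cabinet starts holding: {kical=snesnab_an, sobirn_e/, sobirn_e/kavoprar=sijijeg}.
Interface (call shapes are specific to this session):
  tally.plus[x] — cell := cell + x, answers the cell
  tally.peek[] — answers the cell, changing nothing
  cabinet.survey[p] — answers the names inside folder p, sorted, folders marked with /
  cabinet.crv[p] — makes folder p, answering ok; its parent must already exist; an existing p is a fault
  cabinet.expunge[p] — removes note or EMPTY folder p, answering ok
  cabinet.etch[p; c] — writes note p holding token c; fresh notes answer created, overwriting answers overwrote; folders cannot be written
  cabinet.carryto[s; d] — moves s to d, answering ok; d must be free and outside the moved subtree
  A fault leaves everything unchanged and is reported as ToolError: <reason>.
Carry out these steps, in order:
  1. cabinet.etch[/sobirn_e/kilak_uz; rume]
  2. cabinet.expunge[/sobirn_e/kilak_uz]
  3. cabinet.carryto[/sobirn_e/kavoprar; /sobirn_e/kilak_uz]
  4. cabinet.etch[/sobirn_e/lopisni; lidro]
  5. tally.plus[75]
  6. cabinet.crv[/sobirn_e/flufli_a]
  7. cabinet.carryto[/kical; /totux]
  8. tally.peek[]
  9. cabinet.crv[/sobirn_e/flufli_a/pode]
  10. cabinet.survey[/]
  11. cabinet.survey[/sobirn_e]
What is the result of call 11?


Answer: [flufli_a/, kilak_uz, lopisni]

Derivation:
% cabinet.etch p=/sobirn_e/kilak_uz c=rume
  created
% cabinet.expunge p=/sobirn_e/kilak_uz
  ok
% cabinet.carryto s=/sobirn_e/kavoprar d=/sobirn_e/kilak_uz
  ok
% cabinet.etch p=/sobirn_e/lopisni c=lidro
  created
% tally.plus x=75
  75
% cabinet.crv p=/sobirn_e/flufli_a
  ok
% cabinet.carryto s=/kical d=/totux
  ok
% tally.peek
  75
% cabinet.crv p=/sobirn_e/flufli_a/pode
  ok
% cabinet.survey p=/
  [sobirn_e/, totux]
% cabinet.survey p=/sobirn_e
  [flufli_a/, kilak_uz, lopisni]


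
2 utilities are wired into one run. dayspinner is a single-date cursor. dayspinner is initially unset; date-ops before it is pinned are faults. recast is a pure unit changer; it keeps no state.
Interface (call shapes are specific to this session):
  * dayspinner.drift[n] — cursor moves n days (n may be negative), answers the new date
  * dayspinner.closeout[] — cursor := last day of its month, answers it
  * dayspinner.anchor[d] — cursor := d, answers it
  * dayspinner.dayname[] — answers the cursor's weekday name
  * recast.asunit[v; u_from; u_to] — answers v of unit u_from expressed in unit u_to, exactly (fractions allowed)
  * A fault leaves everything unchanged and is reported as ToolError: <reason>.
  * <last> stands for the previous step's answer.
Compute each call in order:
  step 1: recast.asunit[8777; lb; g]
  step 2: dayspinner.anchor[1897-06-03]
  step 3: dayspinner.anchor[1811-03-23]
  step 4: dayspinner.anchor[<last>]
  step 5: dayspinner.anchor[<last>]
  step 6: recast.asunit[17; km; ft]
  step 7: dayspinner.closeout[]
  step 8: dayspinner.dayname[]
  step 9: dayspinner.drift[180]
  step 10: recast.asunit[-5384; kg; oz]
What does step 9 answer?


Answer: 1811-09-27

Derivation:
CALL recast.asunit[v='8777'; u_from='lb'; u_to='g']
RET  398118023149/100000
CALL dayspinner.anchor[d='1897-06-03']
RET  1897-06-03
CALL dayspinner.anchor[d='1811-03-23']
RET  1811-03-23
CALL dayspinner.anchor[d='<last>']
RET  1811-03-23
CALL dayspinner.anchor[d='<last>']
RET  1811-03-23
CALL recast.asunit[v='17'; u_from='km'; u_to='ft']
RET  21250000/381
CALL dayspinner.closeout[]
RET  1811-03-31
CALL dayspinner.dayname[]
RET  Sunday
CALL dayspinner.drift[n='180']
RET  1811-09-27
CALL recast.asunit[v='-5384'; u_from='kg'; u_to='oz']
RET  -8614400000000/45359237


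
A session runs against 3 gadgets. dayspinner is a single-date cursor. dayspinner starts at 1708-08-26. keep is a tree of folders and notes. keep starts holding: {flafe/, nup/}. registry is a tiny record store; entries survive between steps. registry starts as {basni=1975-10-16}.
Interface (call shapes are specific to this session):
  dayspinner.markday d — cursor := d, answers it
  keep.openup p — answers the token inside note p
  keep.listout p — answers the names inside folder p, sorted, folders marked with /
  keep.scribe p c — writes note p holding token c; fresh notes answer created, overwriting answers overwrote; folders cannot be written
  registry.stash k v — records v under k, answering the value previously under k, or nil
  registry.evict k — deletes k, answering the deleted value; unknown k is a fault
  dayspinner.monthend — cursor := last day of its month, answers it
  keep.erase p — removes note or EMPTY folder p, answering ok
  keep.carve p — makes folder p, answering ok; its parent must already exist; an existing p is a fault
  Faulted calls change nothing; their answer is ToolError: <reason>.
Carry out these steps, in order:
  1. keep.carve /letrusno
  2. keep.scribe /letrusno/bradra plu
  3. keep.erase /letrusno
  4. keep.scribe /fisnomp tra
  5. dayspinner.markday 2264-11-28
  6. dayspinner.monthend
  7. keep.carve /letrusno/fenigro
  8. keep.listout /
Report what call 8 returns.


Answer: [fisnomp, flafe/, letrusno/, nup/]

Derivation:
~$ keep.carve p: /letrusno
[out] ok
~$ keep.scribe p: /letrusno/bradra c: plu
[out] created
~$ keep.erase p: /letrusno
[out] ToolError: not empty
~$ keep.scribe p: /fisnomp c: tra
[out] created
~$ dayspinner.markday d: 2264-11-28
[out] 2264-11-28
~$ dayspinner.monthend
[out] 2264-11-30
~$ keep.carve p: /letrusno/fenigro
[out] ok
~$ keep.listout p: /
[out] [fisnomp, flafe/, letrusno/, nup/]


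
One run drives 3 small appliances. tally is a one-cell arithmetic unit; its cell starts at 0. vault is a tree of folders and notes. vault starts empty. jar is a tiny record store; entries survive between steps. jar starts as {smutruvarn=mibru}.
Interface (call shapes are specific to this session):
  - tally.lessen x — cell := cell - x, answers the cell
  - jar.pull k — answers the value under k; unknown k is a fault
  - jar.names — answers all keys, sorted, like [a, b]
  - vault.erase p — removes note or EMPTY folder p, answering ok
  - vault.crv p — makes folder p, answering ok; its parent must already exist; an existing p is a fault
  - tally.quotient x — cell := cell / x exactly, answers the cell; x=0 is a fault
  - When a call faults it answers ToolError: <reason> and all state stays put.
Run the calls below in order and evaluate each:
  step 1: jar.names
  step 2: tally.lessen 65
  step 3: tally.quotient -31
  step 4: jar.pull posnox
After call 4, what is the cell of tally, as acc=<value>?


Answer: acc=65/31

Derivation:
~$ names
:: [smutruvarn]
~$ lessen x='65'
:: -65
~$ quotient x='-31'
:: 65/31
~$ pull k='posnox'
:: ToolError: no such key posnox


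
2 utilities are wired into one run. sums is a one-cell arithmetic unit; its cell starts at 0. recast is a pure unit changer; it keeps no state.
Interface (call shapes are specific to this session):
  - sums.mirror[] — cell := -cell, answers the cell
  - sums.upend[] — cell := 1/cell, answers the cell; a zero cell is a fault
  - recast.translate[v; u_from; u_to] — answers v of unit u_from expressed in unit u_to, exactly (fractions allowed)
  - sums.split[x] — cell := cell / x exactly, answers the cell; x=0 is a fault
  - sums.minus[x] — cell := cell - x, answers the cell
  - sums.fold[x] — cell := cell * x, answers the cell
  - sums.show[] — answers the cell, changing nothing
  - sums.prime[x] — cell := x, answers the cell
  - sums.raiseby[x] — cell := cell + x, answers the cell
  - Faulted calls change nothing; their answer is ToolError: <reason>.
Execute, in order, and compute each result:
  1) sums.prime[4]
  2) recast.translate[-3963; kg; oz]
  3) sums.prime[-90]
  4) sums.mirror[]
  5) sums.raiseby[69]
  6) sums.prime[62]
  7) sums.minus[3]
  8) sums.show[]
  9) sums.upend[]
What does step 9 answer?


Answer: 1/59

Derivation:
! sums.prime(x: 4) : 4
! recast.translate(v: -3963, u_from: kg, u_to: oz) : -6340800000000/45359237
! sums.prime(x: -90) : -90
! sums.mirror() : 90
! sums.raiseby(x: 69) : 159
! sums.prime(x: 62) : 62
! sums.minus(x: 3) : 59
! sums.show() : 59
! sums.upend() : 1/59


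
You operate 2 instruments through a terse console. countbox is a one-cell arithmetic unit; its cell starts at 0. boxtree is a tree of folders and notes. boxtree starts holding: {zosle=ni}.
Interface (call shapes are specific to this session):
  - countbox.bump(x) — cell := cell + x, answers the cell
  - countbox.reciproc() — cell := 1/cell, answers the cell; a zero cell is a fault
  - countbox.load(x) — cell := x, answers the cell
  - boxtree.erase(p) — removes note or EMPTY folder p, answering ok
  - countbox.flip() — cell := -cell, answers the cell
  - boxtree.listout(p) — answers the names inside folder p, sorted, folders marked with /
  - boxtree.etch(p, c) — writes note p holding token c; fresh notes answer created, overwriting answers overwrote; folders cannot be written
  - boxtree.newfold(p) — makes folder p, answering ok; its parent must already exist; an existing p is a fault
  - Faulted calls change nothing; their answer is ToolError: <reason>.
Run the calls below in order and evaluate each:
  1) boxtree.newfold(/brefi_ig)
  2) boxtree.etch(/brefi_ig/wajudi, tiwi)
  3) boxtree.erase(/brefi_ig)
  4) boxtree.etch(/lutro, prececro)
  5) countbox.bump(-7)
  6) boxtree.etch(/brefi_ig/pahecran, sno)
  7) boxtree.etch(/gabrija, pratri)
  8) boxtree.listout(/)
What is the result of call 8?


-- 1. boxtree.newfold(p: /brefi_ig) -> ok
-- 2. boxtree.etch(p: /brefi_ig/wajudi, c: tiwi) -> created
-- 3. boxtree.erase(p: /brefi_ig) -> ToolError: not empty
-- 4. boxtree.etch(p: /lutro, c: prececro) -> created
-- 5. countbox.bump(x: -7) -> -7
-- 6. boxtree.etch(p: /brefi_ig/pahecran, c: sno) -> created
-- 7. boxtree.etch(p: /gabrija, c: pratri) -> created
-- 8. boxtree.listout(p: /) -> [brefi_ig/, gabrija, lutro, zosle]

Answer: [brefi_ig/, gabrija, lutro, zosle]


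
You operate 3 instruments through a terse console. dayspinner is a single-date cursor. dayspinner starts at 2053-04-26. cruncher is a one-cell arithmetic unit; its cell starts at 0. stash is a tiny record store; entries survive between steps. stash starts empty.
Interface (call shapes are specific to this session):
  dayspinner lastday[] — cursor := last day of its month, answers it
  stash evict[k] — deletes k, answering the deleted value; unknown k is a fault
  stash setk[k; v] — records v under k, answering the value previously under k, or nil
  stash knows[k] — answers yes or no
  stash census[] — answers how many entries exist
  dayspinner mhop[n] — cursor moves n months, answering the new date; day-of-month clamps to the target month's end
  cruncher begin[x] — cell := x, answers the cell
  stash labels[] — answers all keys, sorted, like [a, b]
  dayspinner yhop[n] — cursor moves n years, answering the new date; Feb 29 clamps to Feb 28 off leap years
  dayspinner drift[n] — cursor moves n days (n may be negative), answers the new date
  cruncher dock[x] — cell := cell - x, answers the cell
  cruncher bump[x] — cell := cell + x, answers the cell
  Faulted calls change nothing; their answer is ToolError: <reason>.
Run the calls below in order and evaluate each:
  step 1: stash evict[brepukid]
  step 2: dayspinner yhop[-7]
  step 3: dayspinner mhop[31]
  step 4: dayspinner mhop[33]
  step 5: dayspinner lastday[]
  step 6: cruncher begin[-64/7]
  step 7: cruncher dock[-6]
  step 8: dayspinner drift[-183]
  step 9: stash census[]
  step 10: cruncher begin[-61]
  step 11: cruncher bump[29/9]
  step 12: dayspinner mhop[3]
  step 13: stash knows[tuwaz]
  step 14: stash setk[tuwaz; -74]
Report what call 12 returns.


Answer: 2051-06-01

Derivation:
CALL stash evict[brepukid]
RET  ToolError: no such key brepukid
CALL dayspinner yhop[-7]
RET  2046-04-26
CALL dayspinner mhop[31]
RET  2048-11-26
CALL dayspinner mhop[33]
RET  2051-08-26
CALL dayspinner lastday[]
RET  2051-08-31
CALL cruncher begin[-64/7]
RET  -64/7
CALL cruncher dock[-6]
RET  -22/7
CALL dayspinner drift[-183]
RET  2051-03-01
CALL stash census[]
RET  0
CALL cruncher begin[-61]
RET  -61
CALL cruncher bump[29/9]
RET  -520/9
CALL dayspinner mhop[3]
RET  2051-06-01
CALL stash knows[tuwaz]
RET  no
CALL stash setk[tuwaz; -74]
RET  nil


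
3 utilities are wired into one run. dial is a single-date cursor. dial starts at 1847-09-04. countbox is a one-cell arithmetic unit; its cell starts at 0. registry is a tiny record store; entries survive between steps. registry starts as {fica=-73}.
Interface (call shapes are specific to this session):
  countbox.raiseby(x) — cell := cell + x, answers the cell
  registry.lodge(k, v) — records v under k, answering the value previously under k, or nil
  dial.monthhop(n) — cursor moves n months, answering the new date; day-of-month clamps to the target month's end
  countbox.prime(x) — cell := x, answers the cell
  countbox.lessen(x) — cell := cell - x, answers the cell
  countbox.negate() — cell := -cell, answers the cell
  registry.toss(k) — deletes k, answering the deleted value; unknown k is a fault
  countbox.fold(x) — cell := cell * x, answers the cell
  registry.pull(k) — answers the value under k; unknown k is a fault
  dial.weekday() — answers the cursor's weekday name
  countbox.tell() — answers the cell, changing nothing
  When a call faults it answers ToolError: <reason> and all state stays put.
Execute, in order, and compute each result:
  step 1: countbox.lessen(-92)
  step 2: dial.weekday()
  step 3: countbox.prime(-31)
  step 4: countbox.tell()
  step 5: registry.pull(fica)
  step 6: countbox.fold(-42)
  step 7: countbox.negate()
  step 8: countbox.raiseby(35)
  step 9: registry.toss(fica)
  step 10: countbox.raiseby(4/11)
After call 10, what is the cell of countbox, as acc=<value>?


Answer: acc=-13933/11

Derivation:
Act: countbox.lessen[-92]
Obs: 92
Act: dial.weekday[]
Obs: Saturday
Act: countbox.prime[-31]
Obs: -31
Act: countbox.tell[]
Obs: -31
Act: registry.pull[fica]
Obs: -73
Act: countbox.fold[-42]
Obs: 1302
Act: countbox.negate[]
Obs: -1302
Act: countbox.raiseby[35]
Obs: -1267
Act: registry.toss[fica]
Obs: -73
Act: countbox.raiseby[4/11]
Obs: -13933/11


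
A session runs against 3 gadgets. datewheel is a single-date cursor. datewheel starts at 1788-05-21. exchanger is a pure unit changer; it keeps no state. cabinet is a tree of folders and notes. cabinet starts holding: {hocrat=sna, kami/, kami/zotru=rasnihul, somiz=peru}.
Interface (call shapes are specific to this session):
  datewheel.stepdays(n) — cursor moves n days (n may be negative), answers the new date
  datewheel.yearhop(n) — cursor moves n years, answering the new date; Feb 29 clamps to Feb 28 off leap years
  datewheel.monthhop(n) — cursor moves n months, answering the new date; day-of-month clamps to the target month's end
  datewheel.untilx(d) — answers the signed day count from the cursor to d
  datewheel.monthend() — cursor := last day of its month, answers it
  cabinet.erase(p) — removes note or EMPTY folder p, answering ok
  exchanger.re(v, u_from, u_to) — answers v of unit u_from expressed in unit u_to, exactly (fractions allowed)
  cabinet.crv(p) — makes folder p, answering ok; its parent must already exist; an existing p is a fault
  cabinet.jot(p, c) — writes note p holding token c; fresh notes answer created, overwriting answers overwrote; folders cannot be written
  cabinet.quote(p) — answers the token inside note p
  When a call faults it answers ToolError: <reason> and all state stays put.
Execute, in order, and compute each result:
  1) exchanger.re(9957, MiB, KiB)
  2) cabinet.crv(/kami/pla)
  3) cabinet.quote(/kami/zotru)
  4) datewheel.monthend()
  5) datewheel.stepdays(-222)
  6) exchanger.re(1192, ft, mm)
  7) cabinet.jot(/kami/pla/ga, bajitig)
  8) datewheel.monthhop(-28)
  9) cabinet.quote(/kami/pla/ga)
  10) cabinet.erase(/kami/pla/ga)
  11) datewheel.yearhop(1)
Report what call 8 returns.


>> exchanger.re(v: 9957, u_from: MiB, u_to: KiB)
<< 10195968
>> cabinet.crv(p: /kami/pla)
<< ok
>> cabinet.quote(p: /kami/zotru)
<< rasnihul
>> datewheel.monthend()
<< 1788-05-31
>> datewheel.stepdays(n: -222)
<< 1787-10-22
>> exchanger.re(v: 1192, u_from: ft, u_to: mm)
<< 1816608/5
>> cabinet.jot(p: /kami/pla/ga, c: bajitig)
<< created
>> datewheel.monthhop(n: -28)
<< 1785-06-22
>> cabinet.quote(p: /kami/pla/ga)
<< bajitig
>> cabinet.erase(p: /kami/pla/ga)
<< ok
>> datewheel.yearhop(n: 1)
<< 1786-06-22

Answer: 1785-06-22


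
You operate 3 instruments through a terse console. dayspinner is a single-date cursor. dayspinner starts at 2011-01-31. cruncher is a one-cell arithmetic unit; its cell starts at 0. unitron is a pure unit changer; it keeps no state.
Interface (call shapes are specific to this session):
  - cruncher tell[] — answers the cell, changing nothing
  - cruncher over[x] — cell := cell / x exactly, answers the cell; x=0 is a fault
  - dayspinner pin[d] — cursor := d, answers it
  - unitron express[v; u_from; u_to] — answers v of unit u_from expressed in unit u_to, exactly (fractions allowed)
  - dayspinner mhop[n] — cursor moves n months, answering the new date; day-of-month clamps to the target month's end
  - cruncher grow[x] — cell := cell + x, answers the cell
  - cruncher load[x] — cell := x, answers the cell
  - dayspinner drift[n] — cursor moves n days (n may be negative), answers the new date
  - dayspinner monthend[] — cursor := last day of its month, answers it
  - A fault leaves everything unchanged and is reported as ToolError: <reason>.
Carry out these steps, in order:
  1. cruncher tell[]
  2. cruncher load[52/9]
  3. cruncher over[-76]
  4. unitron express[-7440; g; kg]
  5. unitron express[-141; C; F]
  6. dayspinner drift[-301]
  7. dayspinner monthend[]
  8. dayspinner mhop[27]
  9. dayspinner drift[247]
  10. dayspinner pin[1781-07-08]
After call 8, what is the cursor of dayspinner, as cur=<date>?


Answer: cur=2012-07-30

Derivation:
>> cruncher tell()
<< 0
>> cruncher load(x: 52/9)
<< 52/9
>> cruncher over(x: -76)
<< -13/171
>> unitron express(v: -7440, u_from: g, u_to: kg)
<< -186/25
>> unitron express(v: -141, u_from: C, u_to: F)
<< -1109/5
>> dayspinner drift(n: -301)
<< 2010-04-05
>> dayspinner monthend()
<< 2010-04-30
>> dayspinner mhop(n: 27)
<< 2012-07-30
>> dayspinner drift(n: 247)
<< 2013-04-03
>> dayspinner pin(d: 1781-07-08)
<< 1781-07-08


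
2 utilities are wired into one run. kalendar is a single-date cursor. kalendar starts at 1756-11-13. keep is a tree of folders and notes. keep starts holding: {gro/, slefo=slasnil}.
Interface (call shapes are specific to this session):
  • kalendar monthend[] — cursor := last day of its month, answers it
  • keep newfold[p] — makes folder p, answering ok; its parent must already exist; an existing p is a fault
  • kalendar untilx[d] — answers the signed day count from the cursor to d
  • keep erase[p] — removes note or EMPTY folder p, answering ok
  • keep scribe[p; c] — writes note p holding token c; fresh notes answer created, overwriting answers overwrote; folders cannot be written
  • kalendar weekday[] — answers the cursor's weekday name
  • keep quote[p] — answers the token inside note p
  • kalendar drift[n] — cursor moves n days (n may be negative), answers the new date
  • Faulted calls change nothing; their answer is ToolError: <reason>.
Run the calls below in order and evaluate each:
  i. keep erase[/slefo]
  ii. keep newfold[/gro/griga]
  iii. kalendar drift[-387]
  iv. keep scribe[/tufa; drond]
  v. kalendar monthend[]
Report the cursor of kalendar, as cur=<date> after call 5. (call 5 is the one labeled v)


Answer: cur=1755-10-31

Derivation:
-- 1. keep erase(p→/slefo) == ok
-- 2. keep newfold(p→/gro/griga) == ok
-- 3. kalendar drift(n→-387) == 1755-10-23
-- 4. keep scribe(p→/tufa, c→drond) == created
-- 5. kalendar monthend() == 1755-10-31


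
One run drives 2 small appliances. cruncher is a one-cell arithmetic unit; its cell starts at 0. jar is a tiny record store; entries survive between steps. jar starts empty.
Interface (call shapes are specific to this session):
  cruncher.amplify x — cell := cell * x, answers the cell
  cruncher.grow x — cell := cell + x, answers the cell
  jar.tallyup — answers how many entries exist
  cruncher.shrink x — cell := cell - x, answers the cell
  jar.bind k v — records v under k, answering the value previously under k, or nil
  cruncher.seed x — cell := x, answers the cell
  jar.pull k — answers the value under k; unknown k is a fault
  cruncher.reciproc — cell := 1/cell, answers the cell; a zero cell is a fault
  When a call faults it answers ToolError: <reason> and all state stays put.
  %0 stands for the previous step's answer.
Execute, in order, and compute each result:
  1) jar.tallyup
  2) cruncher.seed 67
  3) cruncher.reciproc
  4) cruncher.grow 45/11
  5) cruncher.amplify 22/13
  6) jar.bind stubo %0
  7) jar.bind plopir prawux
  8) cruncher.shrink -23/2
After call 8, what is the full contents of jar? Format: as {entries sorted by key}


Answer: {plopir=prawux, stubo=6052/871}

Derivation:
Do: jar.tallyup[]
See: 0
Do: cruncher.seed[67]
See: 67
Do: cruncher.reciproc[]
See: 1/67
Do: cruncher.grow[45/11]
See: 3026/737
Do: cruncher.amplify[22/13]
See: 6052/871
Do: jar.bind[stubo; %0]
See: nil
Do: jar.bind[plopir; prawux]
See: nil
Do: cruncher.shrink[-23/2]
See: 32137/1742


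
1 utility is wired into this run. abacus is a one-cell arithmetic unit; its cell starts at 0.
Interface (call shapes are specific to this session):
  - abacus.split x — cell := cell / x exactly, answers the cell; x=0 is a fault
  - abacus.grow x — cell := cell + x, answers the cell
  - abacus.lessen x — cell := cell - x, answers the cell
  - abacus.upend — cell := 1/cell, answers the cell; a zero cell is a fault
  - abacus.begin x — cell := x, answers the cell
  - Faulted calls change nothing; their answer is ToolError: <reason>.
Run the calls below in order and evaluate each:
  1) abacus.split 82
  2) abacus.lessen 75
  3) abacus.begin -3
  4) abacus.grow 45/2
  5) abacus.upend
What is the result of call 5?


Answer: 2/39

Derivation:
>>> abacus.split x→82
= 0
>>> abacus.lessen x→75
= -75
>>> abacus.begin x→-3
= -3
>>> abacus.grow x→45/2
= 39/2
>>> abacus.upend
= 2/39


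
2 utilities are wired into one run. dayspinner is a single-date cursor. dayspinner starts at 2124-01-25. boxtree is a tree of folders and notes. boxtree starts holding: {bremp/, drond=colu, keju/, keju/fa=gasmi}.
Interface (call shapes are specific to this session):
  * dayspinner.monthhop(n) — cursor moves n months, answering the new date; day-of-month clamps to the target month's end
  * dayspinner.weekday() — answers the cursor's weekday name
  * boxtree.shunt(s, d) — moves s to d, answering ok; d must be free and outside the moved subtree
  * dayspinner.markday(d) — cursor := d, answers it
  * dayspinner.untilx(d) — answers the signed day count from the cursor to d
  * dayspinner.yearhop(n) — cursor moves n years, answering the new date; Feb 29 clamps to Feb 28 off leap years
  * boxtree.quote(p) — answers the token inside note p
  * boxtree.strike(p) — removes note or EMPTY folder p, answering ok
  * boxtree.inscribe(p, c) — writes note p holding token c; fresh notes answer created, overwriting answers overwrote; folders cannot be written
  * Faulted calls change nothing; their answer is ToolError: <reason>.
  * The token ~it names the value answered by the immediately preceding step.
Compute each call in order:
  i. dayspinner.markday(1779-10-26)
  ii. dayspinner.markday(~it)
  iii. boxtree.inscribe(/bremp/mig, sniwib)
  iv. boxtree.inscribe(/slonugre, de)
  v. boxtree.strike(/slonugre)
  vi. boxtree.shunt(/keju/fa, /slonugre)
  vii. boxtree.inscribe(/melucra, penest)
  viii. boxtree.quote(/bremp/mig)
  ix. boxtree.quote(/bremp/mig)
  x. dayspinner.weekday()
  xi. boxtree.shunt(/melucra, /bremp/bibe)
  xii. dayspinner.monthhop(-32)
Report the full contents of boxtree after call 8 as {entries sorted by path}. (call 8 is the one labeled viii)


Using markday passing d: 1779-10-26, and see 1779-10-26.
Then markday passing d: ~it, giving 1779-10-26.
Using inscribe passing p: /bremp/mig, c: sniwib, and get created.
Using inscribe passing p: /slonugre, c: de, → created.
Now I run strike passing p: /slonugre, which returns ok.
I invoke shunt passing s: /keju/fa, d: /slonugre, and observe ok.
I use inscribe passing p: /melucra, c: penest, which returns created.
Next I call quote passing p: /bremp/mig, which returns sniwib.
Calling quote passing p: /bremp/mig, and get sniwib.
Now I run weekday, and observe Tuesday.
I call shunt passing s: /melucra, d: /bremp/bibe, and get ok.
Now I run monthhop passing n: -32: 1777-02-26.

Answer: {bremp/, bremp/mig=sniwib, drond=colu, keju/, melucra=penest, slonugre=gasmi}


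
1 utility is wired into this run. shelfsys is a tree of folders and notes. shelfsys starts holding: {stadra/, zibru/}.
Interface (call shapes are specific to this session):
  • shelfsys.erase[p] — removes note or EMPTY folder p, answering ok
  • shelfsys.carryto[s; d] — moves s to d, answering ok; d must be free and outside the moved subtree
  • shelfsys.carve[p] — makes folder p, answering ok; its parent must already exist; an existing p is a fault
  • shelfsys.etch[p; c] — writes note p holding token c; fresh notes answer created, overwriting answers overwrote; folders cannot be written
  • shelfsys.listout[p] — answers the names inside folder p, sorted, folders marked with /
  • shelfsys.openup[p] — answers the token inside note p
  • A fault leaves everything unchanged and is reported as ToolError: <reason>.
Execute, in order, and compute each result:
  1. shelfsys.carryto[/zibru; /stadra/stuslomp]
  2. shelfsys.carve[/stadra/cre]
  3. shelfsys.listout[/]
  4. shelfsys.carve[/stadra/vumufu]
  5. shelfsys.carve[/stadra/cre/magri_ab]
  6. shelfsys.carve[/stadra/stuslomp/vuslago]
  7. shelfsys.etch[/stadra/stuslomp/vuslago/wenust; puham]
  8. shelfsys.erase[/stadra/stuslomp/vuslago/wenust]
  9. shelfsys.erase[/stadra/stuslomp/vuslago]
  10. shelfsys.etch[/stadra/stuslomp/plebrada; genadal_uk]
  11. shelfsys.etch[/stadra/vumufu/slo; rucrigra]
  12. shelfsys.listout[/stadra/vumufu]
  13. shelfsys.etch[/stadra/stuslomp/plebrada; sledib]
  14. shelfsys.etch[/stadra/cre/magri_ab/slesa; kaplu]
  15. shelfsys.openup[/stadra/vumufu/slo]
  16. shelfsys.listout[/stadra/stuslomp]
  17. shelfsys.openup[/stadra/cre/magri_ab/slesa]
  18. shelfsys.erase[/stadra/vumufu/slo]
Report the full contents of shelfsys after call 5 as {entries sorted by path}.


! carryto(s='/zibru', d='/stadra/stuslomp') : ok
! carve(p='/stadra/cre') : ok
! listout(p='/') : [stadra/]
! carve(p='/stadra/vumufu') : ok
! carve(p='/stadra/cre/magri_ab') : ok
! carve(p='/stadra/stuslomp/vuslago') : ok
! etch(p='/stadra/stuslomp/vuslago/wenust', c='puham') : created
! erase(p='/stadra/stuslomp/vuslago/wenust') : ok
! erase(p='/stadra/stuslomp/vuslago') : ok
! etch(p='/stadra/stuslomp/plebrada', c='genadal_uk') : created
! etch(p='/stadra/vumufu/slo', c='rucrigra') : created
! listout(p='/stadra/vumufu') : [slo]
! etch(p='/stadra/stuslomp/plebrada', c='sledib') : overwrote
! etch(p='/stadra/cre/magri_ab/slesa', c='kaplu') : created
! openup(p='/stadra/vumufu/slo') : rucrigra
! listout(p='/stadra/stuslomp') : [plebrada]
! openup(p='/stadra/cre/magri_ab/slesa') : kaplu
! erase(p='/stadra/vumufu/slo') : ok

Answer: {stadra/, stadra/cre/, stadra/cre/magri_ab/, stadra/stuslomp/, stadra/vumufu/}


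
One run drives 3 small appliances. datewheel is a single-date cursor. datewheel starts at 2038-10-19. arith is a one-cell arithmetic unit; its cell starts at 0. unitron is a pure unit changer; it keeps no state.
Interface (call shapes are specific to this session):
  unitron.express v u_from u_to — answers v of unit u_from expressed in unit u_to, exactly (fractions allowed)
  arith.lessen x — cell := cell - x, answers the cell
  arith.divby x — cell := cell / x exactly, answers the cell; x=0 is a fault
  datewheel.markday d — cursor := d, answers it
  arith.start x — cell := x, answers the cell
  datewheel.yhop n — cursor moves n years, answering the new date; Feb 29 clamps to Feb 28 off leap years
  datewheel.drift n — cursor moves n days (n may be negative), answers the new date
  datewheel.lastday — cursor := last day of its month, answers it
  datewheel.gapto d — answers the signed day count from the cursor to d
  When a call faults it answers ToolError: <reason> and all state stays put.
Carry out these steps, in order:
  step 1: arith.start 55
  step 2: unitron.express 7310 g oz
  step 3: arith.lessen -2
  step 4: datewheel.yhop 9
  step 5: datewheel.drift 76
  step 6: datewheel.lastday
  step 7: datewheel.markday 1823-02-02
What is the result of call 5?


>>> arith.start x='55'
[out] 55
>>> unitron.express v='7310' u_from='g' u_to='oz'
[out] 11696000000/45359237
>>> arith.lessen x='-2'
[out] 57
>>> datewheel.yhop n='9'
[out] 2047-10-19
>>> datewheel.drift n='76'
[out] 2048-01-03
>>> datewheel.lastday
[out] 2048-01-31
>>> datewheel.markday d='1823-02-02'
[out] 1823-02-02

Answer: 2048-01-03


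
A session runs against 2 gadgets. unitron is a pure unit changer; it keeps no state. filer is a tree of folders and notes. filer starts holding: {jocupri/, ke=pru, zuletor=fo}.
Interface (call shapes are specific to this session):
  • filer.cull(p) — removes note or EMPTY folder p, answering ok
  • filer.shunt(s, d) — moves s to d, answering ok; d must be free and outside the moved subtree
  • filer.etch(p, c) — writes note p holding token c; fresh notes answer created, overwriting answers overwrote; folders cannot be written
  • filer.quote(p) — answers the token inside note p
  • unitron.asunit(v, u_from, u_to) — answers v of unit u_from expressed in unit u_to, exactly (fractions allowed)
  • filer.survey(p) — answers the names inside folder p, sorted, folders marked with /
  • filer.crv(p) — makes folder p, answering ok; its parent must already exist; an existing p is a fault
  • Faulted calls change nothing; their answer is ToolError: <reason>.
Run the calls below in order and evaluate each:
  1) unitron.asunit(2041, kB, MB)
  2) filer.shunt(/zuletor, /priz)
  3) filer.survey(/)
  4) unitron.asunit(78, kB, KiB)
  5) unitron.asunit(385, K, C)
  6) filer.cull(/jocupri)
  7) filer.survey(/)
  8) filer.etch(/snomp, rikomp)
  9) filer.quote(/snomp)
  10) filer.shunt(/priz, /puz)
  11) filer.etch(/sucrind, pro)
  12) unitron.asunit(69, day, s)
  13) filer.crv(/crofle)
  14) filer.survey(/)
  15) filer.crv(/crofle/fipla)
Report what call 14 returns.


;; unitron.asunit(v: 2041, u_from: kB, u_to: MB) => 2041/1000
;; filer.shunt(s: /zuletor, d: /priz) => ok
;; filer.survey(p: /) => [jocupri/, ke, priz]
;; unitron.asunit(v: 78, u_from: kB, u_to: KiB) => 4875/64
;; unitron.asunit(v: 385, u_from: K, u_to: C) => 2237/20
;; filer.cull(p: /jocupri) => ok
;; filer.survey(p: /) => [ke, priz]
;; filer.etch(p: /snomp, c: rikomp) => created
;; filer.quote(p: /snomp) => rikomp
;; filer.shunt(s: /priz, d: /puz) => ok
;; filer.etch(p: /sucrind, c: pro) => created
;; unitron.asunit(v: 69, u_from: day, u_to: s) => 5961600
;; filer.crv(p: /crofle) => ok
;; filer.survey(p: /) => [crofle/, ke, puz, snomp, sucrind]
;; filer.crv(p: /crofle/fipla) => ok

Answer: [crofle/, ke, puz, snomp, sucrind]
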